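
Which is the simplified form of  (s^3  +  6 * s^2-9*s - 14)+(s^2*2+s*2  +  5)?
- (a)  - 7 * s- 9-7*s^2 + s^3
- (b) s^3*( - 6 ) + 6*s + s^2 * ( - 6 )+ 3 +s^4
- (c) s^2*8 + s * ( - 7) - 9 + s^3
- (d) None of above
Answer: c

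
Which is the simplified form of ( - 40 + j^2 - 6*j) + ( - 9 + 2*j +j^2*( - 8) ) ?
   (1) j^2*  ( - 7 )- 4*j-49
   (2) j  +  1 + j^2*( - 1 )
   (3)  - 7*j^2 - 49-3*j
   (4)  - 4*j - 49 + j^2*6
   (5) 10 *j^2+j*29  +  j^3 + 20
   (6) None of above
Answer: 1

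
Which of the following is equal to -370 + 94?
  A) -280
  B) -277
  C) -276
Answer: C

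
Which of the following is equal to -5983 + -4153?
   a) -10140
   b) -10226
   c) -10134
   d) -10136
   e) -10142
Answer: d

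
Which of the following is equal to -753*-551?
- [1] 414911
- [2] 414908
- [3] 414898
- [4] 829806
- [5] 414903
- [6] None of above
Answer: 5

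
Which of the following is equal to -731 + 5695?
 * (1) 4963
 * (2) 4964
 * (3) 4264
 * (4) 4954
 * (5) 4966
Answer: 2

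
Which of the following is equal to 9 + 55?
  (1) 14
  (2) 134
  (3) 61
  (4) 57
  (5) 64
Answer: 5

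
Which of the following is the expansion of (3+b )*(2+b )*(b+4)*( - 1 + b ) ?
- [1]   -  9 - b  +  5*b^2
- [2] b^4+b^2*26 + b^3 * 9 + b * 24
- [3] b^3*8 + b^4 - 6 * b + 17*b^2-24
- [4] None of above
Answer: 4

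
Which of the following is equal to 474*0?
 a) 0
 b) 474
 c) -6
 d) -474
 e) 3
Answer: a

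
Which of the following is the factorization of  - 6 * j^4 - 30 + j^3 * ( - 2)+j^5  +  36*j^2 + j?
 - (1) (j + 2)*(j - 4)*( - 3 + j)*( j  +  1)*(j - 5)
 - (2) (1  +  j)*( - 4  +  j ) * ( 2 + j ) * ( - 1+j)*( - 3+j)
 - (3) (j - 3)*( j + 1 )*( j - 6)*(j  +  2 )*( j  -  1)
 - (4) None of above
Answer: 4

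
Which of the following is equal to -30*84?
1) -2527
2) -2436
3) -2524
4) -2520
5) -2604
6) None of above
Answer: 4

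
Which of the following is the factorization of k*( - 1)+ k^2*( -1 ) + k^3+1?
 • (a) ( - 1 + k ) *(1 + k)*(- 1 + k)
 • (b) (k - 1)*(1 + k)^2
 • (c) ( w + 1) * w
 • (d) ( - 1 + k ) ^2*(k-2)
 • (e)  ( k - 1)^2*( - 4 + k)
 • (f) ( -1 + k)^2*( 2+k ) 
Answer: a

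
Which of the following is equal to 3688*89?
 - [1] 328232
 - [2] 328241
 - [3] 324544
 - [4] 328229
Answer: 1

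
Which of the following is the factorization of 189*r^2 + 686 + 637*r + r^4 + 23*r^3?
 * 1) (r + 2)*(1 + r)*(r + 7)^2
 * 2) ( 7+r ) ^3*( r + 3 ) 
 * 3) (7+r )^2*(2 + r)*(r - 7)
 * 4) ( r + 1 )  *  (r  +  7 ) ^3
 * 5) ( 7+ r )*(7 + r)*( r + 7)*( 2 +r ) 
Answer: 5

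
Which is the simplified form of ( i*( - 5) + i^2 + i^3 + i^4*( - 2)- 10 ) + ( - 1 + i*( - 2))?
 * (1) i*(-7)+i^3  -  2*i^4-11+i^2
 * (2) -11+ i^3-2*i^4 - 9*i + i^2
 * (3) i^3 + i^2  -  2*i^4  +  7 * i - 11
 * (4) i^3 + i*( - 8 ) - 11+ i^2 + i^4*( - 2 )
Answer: 1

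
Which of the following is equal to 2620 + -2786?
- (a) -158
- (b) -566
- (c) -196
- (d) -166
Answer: d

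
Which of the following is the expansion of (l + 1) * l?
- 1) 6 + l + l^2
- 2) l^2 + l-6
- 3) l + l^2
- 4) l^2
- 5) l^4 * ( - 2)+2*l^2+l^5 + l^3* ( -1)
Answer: 3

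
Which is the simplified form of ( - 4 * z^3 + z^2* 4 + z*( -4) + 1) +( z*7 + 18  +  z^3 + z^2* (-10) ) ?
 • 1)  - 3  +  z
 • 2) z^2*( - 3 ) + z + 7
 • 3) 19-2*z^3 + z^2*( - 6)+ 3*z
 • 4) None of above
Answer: 4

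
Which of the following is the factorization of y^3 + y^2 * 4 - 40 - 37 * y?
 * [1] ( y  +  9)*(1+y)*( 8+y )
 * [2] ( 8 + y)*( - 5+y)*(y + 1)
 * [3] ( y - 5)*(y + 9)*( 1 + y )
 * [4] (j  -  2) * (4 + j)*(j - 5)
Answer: 2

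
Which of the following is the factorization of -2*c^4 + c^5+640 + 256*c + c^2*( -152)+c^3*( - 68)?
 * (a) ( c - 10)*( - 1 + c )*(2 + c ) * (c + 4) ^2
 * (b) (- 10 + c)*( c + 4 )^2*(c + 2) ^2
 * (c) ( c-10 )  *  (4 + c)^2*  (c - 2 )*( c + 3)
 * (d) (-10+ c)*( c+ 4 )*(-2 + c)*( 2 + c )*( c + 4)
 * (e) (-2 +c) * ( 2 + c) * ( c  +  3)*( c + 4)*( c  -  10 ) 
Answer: d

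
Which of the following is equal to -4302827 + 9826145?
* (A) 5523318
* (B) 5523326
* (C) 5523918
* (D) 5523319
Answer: A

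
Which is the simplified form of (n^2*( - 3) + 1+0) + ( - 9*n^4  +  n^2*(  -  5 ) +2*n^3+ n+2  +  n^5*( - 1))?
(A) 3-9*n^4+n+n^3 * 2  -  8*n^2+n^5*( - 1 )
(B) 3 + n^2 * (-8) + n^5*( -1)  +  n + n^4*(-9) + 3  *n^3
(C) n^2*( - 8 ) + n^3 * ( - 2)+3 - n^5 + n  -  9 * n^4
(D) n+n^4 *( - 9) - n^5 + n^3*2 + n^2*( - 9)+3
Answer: A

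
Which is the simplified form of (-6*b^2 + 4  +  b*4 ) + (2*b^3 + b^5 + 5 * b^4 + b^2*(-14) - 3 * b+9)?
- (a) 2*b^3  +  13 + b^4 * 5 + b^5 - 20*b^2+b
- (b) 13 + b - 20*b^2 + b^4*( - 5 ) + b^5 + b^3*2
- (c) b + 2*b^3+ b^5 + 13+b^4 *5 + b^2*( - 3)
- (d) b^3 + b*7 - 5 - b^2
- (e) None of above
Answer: a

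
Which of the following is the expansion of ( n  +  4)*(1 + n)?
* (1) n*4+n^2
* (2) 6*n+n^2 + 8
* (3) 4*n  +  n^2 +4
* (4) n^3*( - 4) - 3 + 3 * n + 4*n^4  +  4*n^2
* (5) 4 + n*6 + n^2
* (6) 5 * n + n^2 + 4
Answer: 6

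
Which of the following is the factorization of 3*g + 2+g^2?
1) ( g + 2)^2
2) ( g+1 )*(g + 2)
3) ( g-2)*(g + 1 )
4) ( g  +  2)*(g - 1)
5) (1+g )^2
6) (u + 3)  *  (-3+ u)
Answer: 2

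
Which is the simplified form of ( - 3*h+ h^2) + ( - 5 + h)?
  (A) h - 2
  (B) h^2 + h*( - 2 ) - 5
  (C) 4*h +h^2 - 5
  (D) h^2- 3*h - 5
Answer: B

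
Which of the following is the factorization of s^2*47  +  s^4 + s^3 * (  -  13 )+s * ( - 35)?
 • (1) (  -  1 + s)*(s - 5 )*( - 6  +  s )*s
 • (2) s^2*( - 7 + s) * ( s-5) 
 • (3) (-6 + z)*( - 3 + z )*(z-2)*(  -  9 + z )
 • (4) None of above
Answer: 4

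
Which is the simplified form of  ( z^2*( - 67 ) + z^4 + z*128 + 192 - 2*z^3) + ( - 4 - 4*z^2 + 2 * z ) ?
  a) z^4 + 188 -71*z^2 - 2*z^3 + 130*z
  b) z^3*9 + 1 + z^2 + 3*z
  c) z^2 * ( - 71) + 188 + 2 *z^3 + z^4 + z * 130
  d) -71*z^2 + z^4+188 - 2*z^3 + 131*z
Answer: a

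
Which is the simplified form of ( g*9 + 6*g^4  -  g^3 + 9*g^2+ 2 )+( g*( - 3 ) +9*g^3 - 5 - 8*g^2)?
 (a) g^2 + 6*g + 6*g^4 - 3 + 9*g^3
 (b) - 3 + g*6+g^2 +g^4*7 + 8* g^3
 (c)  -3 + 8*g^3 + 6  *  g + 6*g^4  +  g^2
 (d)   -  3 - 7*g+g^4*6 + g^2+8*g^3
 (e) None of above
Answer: c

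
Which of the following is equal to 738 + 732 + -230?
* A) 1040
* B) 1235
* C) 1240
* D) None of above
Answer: C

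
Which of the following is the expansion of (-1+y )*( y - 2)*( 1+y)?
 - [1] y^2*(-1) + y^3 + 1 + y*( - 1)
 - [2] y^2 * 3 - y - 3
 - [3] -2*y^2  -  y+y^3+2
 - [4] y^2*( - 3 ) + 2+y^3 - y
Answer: 3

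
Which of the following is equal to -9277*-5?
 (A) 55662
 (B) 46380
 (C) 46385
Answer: C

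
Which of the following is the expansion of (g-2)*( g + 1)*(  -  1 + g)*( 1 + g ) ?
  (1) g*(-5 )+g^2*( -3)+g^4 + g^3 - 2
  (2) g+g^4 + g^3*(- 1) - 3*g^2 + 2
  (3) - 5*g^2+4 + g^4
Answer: 2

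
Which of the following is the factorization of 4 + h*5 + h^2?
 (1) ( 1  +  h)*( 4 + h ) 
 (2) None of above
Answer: 1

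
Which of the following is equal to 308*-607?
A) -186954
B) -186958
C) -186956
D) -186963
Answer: C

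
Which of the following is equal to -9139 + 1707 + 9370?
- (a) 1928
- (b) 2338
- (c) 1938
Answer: c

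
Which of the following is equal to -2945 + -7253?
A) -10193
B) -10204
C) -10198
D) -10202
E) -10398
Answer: C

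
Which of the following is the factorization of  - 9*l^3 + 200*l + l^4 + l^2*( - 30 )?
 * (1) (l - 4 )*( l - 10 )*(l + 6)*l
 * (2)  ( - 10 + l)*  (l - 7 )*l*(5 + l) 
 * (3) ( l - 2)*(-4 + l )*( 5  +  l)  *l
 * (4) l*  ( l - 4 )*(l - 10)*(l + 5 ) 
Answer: 4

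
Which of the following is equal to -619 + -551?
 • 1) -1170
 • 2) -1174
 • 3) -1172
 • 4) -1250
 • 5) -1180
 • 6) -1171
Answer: 1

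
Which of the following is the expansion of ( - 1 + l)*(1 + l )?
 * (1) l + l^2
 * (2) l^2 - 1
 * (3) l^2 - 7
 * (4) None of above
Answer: 2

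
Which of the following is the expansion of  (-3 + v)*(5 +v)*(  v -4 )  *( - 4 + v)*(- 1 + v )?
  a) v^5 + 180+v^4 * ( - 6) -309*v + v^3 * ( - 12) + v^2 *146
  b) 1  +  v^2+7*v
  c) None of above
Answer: c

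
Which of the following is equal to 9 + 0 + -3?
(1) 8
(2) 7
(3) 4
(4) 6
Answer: 4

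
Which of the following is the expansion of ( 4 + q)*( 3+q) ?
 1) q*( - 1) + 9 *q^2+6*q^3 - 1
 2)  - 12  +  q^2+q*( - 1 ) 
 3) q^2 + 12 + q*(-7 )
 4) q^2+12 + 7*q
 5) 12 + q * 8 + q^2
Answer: 4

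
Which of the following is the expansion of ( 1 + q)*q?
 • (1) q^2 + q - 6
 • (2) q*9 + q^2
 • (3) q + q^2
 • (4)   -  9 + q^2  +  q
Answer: 3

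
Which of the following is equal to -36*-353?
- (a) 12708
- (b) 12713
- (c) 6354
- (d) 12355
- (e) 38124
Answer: a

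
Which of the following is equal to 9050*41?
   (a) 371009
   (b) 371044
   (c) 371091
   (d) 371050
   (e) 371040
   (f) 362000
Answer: d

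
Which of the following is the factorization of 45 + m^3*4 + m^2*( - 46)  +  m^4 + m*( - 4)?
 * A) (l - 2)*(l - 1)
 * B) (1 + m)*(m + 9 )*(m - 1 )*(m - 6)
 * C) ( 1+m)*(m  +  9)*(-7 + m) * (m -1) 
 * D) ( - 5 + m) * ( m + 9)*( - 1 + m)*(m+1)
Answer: D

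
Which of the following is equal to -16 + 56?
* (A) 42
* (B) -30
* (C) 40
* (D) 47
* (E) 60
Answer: C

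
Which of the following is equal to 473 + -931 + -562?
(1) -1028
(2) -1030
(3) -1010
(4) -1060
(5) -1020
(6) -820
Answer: 5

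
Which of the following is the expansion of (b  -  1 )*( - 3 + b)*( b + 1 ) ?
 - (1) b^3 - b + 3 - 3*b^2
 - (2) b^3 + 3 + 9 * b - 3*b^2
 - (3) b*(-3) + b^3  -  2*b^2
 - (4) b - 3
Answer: 1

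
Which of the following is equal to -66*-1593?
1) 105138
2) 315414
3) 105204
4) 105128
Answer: 1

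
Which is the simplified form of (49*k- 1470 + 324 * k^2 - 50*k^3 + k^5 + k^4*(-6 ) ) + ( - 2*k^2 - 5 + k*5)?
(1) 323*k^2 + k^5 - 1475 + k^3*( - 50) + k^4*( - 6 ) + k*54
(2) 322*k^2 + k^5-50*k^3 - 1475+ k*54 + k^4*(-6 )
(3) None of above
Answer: 2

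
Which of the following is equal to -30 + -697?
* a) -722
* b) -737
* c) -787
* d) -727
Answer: d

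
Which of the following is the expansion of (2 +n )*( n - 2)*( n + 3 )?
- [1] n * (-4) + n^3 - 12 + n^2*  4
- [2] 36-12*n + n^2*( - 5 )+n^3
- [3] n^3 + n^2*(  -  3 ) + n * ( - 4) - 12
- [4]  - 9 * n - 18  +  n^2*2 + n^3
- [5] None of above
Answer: 5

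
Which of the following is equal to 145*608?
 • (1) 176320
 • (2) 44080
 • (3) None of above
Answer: 3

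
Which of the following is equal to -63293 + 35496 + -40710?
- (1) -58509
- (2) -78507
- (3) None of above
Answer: 3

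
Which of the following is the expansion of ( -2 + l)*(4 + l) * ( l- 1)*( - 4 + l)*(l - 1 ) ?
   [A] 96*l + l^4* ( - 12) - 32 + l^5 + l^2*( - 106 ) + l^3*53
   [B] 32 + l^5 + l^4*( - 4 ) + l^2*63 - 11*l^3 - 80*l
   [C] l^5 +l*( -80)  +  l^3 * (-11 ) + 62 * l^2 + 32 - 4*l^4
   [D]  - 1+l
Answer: C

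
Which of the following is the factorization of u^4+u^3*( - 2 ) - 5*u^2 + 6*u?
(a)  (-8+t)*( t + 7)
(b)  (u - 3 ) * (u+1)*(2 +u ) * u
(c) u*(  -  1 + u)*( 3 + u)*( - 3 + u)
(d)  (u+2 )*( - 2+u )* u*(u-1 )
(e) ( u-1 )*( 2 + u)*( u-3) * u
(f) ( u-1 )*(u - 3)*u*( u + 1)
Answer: e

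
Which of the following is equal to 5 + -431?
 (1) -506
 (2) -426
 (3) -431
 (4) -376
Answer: 2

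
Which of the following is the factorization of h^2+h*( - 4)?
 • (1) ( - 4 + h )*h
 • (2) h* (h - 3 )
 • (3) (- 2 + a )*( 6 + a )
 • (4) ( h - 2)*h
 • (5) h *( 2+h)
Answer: 1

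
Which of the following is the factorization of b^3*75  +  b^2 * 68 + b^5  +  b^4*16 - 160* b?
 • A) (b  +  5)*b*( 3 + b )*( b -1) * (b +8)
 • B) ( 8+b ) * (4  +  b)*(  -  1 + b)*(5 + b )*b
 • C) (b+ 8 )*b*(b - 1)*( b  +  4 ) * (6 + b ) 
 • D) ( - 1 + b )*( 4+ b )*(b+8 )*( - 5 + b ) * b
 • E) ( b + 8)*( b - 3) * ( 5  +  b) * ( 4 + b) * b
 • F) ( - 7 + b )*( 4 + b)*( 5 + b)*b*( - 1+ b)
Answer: B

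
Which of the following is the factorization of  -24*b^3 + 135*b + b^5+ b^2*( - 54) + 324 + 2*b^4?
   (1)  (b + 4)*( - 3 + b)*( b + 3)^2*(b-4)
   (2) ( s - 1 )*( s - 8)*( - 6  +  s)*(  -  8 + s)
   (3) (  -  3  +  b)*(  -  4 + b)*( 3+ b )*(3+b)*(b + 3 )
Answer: 3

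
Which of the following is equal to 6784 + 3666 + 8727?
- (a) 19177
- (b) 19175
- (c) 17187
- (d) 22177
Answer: a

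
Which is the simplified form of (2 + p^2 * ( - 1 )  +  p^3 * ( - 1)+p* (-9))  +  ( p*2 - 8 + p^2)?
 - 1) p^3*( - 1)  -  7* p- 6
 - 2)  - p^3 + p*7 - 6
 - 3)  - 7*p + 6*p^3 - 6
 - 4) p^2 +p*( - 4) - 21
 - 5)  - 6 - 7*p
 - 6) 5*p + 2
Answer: 1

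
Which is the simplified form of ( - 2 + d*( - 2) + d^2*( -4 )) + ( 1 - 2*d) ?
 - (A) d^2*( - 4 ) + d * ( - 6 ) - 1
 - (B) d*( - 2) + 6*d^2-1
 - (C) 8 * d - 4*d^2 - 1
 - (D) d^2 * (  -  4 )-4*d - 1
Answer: D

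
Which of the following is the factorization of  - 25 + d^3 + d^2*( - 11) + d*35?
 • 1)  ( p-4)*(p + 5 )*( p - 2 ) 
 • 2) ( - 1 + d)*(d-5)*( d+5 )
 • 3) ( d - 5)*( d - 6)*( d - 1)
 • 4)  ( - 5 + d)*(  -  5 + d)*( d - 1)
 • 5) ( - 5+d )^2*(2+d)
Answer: 4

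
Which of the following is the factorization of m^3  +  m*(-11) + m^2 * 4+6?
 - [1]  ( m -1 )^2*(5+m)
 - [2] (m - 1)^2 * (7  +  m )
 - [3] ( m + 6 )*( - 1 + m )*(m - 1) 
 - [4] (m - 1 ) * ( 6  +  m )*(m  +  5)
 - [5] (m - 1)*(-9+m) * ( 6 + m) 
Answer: 3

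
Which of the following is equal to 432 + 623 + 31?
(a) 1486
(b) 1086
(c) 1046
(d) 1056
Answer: b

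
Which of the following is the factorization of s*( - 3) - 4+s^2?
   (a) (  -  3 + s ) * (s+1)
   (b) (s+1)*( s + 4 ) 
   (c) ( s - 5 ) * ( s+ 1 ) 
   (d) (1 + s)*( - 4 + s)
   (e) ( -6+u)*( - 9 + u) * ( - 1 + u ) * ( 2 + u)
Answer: d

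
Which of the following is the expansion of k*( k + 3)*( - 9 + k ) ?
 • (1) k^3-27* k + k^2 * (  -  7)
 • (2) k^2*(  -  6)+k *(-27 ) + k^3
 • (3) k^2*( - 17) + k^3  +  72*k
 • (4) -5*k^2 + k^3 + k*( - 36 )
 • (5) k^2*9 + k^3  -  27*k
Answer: 2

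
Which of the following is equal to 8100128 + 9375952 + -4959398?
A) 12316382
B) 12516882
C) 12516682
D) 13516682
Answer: C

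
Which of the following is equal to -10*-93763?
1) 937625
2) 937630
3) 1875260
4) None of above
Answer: 2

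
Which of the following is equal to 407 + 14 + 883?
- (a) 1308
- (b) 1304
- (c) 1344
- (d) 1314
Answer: b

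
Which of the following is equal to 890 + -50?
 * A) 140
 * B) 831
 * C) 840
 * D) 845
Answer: C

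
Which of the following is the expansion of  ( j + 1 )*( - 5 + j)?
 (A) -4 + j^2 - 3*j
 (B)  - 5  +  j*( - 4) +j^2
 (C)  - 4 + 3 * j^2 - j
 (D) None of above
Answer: B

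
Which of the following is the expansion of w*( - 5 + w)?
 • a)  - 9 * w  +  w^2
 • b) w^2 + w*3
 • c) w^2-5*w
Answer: c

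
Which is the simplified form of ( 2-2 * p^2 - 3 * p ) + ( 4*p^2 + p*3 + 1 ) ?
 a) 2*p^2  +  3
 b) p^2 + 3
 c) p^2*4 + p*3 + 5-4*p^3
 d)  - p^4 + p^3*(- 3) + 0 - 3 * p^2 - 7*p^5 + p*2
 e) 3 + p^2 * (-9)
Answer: a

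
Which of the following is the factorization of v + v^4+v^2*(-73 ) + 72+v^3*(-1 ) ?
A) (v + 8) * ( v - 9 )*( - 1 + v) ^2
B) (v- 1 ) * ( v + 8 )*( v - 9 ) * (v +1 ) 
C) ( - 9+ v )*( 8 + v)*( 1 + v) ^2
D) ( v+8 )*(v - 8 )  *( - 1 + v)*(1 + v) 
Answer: B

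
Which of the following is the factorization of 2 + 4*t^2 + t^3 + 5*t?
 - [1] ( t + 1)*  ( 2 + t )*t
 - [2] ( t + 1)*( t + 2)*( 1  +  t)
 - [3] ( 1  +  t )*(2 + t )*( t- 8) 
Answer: 2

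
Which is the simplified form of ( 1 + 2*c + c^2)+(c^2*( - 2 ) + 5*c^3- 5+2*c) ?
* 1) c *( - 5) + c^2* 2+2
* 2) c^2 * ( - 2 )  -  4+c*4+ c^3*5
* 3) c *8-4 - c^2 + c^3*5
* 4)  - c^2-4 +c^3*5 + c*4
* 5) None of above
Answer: 4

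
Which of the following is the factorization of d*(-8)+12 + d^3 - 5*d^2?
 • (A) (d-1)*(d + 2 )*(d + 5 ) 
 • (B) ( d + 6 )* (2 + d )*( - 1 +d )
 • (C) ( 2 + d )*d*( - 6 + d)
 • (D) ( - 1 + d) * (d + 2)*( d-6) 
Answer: D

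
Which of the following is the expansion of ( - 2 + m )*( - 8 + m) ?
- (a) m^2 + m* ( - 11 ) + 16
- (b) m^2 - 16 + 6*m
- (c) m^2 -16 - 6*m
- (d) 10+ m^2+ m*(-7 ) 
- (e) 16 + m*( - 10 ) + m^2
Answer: e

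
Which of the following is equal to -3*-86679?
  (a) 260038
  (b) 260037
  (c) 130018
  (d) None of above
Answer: b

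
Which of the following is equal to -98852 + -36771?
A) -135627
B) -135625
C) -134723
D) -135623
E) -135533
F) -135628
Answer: D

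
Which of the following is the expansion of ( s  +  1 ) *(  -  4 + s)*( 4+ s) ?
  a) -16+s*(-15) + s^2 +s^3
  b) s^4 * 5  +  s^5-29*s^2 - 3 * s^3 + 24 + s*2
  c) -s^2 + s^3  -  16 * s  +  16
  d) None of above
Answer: d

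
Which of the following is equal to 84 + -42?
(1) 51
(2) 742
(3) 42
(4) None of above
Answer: 3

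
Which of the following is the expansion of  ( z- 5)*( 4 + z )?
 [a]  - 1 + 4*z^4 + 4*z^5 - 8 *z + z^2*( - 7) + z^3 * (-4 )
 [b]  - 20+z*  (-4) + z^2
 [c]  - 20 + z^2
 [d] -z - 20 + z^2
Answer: d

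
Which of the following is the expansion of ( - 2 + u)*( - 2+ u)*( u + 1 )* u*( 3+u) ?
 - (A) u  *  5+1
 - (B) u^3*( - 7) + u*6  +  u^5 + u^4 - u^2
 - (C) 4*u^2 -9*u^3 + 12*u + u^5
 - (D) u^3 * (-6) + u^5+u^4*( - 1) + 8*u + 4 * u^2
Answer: C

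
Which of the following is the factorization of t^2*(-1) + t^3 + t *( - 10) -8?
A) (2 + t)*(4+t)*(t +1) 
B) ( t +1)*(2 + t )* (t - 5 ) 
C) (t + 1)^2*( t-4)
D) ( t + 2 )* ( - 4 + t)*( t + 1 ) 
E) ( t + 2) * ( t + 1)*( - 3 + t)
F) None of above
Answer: D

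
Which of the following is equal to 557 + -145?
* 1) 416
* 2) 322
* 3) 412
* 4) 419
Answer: 3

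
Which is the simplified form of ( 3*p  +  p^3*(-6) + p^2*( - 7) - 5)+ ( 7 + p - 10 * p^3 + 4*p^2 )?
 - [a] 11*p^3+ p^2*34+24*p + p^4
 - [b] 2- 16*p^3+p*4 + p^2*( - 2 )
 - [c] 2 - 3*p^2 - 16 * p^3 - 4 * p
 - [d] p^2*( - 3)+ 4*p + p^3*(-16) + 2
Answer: d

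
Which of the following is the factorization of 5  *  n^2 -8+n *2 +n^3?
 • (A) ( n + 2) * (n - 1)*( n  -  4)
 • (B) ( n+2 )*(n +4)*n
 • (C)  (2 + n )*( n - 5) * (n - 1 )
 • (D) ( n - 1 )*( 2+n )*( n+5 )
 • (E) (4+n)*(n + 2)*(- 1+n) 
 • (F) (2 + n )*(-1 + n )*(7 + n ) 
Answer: E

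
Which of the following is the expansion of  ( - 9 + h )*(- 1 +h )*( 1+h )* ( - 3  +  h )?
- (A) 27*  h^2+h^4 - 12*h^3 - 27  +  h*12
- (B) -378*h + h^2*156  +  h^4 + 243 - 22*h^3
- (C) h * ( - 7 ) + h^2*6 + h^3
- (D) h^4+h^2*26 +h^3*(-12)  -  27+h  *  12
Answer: D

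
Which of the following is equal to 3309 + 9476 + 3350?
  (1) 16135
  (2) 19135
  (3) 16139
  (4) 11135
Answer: 1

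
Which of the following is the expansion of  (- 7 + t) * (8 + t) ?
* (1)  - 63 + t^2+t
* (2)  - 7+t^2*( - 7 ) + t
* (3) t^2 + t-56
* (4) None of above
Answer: 3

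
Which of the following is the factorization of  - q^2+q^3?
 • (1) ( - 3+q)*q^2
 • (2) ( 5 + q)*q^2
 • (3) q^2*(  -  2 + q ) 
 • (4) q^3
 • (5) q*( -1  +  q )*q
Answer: 5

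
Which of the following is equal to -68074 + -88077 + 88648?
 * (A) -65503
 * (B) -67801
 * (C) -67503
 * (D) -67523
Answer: C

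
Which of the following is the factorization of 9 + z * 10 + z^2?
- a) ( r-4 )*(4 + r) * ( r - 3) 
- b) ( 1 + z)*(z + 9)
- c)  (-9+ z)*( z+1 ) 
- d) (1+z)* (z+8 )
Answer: b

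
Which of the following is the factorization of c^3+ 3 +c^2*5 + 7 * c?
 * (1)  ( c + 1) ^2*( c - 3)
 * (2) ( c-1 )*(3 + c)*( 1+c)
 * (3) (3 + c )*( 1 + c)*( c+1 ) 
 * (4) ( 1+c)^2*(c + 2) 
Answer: 3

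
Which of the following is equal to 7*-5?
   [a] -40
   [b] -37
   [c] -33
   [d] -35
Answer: d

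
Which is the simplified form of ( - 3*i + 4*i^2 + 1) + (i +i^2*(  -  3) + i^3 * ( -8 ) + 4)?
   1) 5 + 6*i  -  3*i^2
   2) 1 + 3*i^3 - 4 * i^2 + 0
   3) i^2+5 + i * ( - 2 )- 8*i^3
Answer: 3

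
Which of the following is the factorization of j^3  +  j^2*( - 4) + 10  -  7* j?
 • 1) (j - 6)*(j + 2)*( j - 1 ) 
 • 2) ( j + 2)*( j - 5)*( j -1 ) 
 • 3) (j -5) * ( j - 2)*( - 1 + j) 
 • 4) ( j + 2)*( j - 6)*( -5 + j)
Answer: 2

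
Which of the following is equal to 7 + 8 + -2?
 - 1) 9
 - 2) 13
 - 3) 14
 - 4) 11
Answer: 2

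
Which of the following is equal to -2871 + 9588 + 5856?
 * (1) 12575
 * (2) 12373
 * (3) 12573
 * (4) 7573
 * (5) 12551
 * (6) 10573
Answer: 3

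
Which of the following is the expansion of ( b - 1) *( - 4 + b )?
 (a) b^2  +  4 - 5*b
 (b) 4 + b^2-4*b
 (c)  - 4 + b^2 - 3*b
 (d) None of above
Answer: a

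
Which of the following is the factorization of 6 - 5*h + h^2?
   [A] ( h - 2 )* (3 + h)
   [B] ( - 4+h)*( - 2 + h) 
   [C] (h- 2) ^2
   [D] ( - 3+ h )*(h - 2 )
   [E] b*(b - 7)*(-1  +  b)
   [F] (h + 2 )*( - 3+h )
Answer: D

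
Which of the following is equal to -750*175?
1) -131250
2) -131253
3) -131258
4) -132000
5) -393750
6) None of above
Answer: 1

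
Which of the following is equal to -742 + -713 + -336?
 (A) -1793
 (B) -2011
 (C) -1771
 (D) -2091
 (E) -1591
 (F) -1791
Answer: F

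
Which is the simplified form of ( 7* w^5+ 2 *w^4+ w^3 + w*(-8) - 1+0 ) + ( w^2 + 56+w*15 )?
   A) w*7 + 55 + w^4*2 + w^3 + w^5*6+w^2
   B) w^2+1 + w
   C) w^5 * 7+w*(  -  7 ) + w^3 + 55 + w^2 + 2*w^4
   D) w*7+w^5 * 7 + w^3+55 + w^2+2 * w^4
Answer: D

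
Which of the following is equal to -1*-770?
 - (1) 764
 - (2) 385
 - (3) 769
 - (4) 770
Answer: 4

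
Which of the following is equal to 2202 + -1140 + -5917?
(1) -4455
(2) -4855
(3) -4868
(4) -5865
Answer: 2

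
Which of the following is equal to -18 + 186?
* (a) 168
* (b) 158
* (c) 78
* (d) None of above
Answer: a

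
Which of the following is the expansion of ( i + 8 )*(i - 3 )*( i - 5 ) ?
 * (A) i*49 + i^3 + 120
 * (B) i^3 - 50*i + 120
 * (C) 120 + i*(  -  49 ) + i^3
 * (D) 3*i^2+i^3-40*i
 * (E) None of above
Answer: C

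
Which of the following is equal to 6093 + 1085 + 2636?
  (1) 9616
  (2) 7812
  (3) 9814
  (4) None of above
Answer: 3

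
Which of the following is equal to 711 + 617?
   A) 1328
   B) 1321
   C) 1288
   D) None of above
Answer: A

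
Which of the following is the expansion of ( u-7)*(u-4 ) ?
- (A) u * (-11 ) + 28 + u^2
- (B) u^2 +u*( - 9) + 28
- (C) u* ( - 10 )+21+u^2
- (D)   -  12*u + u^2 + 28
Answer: A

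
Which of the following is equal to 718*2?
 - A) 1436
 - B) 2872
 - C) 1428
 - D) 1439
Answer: A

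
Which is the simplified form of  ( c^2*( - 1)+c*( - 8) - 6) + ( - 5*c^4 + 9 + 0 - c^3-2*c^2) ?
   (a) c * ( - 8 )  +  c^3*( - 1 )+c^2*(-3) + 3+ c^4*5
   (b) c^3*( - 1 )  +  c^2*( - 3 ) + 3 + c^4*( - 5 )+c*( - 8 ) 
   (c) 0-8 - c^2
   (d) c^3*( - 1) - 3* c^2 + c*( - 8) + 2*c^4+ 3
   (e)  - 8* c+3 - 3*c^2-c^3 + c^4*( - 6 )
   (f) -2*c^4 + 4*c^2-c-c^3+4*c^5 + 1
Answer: b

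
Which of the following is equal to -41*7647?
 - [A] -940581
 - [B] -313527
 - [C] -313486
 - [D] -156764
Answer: B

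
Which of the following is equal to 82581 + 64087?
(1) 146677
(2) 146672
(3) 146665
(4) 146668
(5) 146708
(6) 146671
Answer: 4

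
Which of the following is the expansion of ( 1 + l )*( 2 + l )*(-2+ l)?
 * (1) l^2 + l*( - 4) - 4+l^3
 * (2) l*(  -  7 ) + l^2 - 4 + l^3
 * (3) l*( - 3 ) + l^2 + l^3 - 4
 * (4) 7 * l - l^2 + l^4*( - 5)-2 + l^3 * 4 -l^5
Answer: 1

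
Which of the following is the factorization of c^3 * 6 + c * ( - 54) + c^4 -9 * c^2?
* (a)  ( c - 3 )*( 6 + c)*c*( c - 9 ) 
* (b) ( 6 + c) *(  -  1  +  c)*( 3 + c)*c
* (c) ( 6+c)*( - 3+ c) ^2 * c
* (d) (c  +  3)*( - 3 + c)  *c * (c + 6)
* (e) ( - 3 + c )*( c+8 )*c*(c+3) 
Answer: d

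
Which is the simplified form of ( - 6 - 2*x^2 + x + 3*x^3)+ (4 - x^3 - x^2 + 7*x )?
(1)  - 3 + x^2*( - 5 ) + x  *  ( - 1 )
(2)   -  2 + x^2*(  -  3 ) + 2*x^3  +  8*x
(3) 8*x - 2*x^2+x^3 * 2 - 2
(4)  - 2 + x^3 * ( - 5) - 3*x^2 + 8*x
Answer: 2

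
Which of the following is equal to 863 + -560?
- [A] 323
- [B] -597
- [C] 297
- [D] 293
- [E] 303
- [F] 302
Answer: E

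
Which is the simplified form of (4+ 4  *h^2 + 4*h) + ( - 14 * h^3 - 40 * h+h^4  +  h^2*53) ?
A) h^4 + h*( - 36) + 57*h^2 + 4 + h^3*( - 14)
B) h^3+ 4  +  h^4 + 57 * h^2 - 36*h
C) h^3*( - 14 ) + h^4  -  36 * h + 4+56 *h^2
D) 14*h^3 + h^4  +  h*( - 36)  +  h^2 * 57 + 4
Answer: A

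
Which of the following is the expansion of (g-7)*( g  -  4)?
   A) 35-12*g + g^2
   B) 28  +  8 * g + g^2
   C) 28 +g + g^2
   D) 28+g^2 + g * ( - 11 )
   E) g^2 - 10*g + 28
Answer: D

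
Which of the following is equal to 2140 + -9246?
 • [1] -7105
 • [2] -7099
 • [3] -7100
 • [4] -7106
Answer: 4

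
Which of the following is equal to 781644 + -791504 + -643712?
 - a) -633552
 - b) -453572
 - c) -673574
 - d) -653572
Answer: d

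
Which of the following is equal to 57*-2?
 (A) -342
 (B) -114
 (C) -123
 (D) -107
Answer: B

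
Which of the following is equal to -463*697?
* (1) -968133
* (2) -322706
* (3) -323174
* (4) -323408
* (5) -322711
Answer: 5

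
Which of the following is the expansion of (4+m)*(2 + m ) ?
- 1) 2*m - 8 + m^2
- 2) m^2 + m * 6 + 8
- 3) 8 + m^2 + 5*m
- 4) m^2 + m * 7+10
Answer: 2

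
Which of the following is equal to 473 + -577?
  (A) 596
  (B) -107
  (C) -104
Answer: C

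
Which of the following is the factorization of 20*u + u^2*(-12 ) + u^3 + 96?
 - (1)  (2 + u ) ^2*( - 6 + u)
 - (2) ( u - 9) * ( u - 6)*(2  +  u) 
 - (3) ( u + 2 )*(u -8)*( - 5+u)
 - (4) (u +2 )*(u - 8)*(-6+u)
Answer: 4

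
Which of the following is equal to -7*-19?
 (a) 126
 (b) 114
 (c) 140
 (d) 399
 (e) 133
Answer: e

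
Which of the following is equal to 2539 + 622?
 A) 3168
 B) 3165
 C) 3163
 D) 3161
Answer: D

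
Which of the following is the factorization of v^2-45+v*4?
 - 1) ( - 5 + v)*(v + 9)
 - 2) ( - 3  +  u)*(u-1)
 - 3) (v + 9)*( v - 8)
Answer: 1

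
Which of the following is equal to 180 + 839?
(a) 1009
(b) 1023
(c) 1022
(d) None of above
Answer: d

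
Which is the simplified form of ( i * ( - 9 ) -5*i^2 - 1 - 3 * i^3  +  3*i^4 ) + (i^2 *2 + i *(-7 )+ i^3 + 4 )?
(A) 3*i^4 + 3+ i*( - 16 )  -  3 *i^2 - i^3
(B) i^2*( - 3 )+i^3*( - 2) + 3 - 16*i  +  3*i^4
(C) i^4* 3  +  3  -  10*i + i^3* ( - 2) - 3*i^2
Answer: B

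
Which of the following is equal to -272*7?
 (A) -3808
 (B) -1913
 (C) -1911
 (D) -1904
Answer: D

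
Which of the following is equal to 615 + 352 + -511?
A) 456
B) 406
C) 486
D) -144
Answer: A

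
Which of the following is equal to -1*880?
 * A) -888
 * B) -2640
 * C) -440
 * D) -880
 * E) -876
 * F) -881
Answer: D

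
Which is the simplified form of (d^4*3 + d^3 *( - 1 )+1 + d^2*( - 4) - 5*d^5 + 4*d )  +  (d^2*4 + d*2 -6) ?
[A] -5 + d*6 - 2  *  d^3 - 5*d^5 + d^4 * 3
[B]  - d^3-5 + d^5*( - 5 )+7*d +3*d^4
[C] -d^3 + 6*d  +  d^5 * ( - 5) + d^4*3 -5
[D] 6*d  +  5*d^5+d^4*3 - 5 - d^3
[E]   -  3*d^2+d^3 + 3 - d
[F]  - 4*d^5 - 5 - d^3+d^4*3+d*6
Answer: C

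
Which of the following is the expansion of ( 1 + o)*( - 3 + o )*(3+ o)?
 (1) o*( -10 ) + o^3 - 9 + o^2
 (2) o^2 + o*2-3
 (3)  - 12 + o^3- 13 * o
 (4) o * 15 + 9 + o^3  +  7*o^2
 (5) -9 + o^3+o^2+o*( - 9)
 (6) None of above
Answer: 5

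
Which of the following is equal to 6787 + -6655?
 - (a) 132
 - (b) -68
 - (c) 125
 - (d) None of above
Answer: a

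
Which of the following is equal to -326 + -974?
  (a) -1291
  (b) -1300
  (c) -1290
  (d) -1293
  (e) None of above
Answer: b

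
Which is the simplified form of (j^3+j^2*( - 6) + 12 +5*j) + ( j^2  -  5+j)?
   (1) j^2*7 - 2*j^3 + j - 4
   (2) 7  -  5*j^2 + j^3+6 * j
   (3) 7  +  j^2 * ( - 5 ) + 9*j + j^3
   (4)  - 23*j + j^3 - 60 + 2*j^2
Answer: 2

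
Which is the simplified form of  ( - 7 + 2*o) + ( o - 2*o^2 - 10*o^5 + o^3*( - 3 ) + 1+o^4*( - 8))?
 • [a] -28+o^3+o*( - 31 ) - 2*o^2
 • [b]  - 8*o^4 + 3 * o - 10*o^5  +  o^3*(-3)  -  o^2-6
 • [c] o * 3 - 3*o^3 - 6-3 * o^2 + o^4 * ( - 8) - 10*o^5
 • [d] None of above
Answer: d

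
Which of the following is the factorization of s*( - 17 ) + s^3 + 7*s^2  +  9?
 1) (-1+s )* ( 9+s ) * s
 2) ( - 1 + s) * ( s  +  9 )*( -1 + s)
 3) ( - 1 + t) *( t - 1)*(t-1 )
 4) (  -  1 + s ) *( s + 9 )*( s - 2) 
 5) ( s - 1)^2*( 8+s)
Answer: 2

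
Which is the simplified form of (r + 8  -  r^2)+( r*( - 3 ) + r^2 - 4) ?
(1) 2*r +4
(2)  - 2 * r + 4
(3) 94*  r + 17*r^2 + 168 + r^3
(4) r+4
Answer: 2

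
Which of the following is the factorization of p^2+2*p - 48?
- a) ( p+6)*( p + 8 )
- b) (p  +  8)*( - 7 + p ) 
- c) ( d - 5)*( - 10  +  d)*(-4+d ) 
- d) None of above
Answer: d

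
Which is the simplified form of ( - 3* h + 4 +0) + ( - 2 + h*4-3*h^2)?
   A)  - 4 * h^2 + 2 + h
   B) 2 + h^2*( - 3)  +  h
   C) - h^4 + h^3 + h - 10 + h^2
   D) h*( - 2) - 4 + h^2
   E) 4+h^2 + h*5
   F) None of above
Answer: B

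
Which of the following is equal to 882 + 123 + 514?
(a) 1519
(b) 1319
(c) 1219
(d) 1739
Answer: a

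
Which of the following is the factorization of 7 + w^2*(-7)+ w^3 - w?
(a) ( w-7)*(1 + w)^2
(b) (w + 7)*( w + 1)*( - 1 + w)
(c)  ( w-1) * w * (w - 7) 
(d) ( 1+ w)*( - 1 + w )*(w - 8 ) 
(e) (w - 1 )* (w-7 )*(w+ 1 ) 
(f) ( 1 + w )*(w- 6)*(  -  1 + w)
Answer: e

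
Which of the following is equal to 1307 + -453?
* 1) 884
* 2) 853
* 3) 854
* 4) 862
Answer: 3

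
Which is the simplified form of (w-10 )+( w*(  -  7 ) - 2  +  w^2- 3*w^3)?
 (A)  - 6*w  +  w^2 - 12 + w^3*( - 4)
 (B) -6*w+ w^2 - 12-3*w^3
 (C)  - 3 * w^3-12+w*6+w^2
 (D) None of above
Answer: B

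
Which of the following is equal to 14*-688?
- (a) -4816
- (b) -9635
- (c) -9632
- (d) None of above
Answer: c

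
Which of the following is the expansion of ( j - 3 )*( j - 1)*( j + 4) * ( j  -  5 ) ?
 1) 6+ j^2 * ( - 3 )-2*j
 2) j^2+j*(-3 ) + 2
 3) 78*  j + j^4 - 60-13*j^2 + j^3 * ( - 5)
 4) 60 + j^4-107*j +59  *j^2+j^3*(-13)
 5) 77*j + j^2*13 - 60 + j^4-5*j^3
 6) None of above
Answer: 6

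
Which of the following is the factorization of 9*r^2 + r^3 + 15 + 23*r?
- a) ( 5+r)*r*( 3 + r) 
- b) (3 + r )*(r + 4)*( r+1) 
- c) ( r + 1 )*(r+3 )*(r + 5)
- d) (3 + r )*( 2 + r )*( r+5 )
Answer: c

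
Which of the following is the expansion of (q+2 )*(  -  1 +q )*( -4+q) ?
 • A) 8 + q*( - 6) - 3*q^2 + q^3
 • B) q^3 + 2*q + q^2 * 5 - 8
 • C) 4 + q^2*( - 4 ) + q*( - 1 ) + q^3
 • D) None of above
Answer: A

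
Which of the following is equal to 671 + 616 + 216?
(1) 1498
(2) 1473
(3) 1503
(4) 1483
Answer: 3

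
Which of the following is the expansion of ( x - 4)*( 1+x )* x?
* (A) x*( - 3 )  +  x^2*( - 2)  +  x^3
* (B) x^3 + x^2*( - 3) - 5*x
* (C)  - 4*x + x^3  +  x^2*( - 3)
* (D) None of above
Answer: C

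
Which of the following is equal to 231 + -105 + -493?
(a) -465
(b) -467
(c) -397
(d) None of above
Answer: d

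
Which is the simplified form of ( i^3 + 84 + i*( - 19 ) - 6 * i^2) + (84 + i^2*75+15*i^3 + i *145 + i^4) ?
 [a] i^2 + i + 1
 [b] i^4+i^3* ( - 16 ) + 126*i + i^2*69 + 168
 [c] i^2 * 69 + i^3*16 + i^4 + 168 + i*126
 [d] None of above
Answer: c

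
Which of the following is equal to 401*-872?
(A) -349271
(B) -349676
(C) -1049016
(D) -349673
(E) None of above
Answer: E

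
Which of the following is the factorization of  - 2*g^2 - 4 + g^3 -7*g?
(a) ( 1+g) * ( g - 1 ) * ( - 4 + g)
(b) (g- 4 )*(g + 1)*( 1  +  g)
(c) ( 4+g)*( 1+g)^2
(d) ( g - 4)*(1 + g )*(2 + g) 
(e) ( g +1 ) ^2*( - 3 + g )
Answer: b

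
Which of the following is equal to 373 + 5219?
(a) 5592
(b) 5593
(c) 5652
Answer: a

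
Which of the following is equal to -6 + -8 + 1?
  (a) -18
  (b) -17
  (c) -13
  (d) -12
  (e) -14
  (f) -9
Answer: c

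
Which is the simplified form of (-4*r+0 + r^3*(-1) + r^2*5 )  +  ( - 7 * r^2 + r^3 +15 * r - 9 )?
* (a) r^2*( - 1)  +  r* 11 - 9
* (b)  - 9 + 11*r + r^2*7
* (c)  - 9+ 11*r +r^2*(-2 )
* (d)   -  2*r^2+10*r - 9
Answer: c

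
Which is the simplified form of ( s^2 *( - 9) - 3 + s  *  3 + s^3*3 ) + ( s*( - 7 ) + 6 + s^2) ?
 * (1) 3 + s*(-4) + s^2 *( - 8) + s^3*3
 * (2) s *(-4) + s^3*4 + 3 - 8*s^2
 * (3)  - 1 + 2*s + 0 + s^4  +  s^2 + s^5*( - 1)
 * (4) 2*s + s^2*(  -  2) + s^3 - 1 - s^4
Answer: 1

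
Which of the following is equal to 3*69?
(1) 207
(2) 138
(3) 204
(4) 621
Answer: 1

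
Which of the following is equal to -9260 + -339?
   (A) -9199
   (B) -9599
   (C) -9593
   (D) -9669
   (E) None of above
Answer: B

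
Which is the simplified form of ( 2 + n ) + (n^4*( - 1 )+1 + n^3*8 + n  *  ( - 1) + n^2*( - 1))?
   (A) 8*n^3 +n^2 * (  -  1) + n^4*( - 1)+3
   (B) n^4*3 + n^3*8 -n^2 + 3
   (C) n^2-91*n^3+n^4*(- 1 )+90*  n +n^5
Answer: A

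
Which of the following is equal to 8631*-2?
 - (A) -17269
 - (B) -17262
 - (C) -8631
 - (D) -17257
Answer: B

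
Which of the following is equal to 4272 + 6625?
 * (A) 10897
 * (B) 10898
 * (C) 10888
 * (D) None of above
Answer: A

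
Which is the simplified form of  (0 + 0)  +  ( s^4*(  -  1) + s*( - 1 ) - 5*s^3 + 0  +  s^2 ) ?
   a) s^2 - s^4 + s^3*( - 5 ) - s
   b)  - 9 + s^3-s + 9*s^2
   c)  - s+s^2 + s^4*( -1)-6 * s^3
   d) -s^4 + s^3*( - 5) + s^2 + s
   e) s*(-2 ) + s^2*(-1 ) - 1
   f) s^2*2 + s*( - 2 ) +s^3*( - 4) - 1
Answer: a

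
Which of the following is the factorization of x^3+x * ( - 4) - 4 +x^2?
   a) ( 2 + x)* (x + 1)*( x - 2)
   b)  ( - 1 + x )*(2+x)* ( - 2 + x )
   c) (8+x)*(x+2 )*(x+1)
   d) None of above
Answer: a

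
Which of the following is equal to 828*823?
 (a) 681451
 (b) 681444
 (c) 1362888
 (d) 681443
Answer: b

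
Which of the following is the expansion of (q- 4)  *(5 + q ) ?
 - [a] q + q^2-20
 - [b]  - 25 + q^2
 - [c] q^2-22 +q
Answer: a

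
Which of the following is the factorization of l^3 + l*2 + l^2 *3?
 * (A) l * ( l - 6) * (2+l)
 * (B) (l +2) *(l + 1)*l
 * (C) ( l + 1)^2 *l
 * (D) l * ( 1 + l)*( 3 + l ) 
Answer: B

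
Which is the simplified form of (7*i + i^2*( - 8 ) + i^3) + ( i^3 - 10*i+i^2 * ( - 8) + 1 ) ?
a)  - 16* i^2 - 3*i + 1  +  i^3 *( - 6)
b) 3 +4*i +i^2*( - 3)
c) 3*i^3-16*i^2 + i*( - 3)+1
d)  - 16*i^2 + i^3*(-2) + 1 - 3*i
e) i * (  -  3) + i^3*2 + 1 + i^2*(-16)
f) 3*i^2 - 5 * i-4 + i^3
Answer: e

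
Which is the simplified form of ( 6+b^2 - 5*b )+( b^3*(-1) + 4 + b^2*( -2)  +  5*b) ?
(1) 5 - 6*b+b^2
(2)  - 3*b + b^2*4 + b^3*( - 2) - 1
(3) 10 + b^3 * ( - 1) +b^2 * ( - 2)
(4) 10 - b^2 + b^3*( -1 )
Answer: 4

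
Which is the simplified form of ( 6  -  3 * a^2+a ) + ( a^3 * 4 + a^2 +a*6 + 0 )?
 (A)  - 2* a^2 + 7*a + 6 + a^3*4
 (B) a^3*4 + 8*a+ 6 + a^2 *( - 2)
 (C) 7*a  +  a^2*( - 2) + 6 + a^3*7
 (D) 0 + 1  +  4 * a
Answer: A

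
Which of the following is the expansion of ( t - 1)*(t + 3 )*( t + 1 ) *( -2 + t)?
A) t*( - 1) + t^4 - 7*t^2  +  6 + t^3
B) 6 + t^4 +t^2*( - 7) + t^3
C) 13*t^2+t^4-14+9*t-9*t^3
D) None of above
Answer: A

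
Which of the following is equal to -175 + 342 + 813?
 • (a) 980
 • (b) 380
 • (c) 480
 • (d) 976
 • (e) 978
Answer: a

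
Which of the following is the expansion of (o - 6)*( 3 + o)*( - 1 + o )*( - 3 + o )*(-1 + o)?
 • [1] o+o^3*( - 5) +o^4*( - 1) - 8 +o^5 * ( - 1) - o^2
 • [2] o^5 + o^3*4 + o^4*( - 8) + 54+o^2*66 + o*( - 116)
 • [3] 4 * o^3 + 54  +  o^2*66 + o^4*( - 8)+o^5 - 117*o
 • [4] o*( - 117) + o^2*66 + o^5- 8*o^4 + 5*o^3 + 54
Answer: 3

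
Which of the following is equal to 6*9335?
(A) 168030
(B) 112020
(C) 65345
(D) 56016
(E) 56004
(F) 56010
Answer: F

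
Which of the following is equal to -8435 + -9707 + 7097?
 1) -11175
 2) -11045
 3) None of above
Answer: 2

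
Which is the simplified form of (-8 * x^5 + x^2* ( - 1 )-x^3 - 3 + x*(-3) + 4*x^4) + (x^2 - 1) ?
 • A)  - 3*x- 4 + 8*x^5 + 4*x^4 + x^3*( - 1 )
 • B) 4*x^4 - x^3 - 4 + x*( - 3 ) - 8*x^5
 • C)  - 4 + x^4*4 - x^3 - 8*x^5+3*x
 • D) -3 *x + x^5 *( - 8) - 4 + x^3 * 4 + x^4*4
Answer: B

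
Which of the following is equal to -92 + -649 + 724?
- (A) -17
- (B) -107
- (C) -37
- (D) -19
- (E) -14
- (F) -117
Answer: A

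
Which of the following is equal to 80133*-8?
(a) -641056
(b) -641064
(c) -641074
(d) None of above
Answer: b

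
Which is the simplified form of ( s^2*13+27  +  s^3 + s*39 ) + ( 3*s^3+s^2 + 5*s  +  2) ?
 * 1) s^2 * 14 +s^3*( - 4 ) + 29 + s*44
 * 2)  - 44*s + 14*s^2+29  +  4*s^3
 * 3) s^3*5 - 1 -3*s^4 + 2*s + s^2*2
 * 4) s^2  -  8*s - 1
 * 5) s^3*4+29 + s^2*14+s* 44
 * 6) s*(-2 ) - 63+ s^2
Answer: 5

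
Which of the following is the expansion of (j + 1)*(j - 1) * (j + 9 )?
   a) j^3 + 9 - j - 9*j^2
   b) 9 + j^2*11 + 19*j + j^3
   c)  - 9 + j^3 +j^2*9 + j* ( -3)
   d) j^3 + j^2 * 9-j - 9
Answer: d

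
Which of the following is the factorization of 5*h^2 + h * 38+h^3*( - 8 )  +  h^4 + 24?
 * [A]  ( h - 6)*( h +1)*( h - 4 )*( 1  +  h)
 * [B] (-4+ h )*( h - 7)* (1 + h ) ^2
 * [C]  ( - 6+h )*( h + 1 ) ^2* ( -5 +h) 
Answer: A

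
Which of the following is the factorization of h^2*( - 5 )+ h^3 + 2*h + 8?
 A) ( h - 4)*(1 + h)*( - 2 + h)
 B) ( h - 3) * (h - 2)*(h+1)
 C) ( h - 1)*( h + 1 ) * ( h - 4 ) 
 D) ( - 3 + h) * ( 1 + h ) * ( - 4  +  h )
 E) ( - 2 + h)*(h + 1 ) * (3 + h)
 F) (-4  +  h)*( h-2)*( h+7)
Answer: A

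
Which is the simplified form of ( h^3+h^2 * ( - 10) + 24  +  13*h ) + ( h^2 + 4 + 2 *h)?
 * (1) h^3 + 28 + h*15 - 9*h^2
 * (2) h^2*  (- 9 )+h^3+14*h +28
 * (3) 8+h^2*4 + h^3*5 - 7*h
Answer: 1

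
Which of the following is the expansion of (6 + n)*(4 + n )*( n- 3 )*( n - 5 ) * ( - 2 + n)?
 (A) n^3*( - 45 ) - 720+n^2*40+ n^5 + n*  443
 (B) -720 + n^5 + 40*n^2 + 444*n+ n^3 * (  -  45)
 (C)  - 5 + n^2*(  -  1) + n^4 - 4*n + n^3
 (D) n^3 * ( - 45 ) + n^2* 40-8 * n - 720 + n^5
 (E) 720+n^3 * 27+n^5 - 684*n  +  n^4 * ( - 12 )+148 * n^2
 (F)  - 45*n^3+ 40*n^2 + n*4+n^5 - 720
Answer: B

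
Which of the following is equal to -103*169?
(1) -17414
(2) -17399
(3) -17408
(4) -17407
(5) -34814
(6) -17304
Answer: 4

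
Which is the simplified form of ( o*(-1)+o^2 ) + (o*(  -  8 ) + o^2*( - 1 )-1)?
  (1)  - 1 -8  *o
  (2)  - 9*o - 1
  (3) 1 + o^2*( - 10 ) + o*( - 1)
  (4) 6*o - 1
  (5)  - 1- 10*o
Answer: 2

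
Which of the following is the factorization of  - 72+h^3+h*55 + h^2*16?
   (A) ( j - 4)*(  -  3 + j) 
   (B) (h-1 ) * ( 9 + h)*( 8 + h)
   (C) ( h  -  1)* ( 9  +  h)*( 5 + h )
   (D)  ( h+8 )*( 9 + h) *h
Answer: B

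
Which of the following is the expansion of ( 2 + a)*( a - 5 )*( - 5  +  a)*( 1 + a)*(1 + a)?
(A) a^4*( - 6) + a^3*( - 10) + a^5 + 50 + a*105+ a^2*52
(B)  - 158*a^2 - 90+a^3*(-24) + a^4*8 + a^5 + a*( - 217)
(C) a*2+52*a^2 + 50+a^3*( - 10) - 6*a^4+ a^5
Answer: A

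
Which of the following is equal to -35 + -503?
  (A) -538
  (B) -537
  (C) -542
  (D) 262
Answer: A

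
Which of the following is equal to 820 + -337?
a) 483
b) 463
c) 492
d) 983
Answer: a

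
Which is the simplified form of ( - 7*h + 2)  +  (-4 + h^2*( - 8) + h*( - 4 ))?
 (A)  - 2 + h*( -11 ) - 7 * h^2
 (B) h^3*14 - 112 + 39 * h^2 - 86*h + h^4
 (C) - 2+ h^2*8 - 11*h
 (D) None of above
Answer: D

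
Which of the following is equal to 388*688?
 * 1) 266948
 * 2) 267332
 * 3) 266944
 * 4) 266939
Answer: 3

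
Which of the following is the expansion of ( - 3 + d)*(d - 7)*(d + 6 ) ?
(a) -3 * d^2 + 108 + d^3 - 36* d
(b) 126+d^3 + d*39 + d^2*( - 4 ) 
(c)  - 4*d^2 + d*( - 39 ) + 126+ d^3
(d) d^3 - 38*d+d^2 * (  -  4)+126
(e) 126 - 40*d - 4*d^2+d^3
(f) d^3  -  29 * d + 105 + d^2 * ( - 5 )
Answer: c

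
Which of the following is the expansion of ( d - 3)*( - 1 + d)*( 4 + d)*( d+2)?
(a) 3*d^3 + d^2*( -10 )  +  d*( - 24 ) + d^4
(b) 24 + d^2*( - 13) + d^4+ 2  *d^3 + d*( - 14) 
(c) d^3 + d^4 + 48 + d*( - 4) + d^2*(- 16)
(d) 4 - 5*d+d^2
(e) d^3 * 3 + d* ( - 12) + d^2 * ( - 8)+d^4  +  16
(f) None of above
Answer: b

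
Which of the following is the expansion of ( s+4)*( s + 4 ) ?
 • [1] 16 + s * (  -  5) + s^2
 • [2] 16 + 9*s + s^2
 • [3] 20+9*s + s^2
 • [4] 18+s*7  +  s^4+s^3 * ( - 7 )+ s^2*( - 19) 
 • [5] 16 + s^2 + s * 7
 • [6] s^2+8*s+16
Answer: 6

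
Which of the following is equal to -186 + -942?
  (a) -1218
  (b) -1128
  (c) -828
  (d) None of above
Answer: b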